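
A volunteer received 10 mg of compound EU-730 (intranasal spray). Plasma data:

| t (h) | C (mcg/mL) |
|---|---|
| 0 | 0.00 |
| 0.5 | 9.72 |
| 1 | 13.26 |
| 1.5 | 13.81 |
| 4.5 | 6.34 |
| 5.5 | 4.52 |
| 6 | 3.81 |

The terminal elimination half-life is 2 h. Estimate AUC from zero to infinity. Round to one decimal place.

Trapezoidal AUC_0→6:
  [0→0.5]: (0.00+9.72)/2 × 0.5 = 2.43
  [0.5→1]: (9.72+13.26)/2 × 0.5 = 5.745
  [1→1.5]: (13.26+13.81)/2 × 0.5 = 6.7675
  [1.5→4.5]: (13.81+6.34)/2 × 3 = 30.225
  [4.5→5.5]: (6.34+4.52)/2 × 1 = 5.43
  [5.5→6]: (4.52+3.81)/2 × 0.5 = 2.0825
  Sum = 52.68 mcg/mL·h
k_e = ln2 / t½ = 0.693147 / 2 = 0.3466 h^-1
Extrapolated tail: C_last / k_e = 3.81 / 0.3466 = 10.992
AUC_0→∞ = 52.68 + 10.992 = 63.672 mcg/mL·h

AUC = 63.7 mcg/mL·h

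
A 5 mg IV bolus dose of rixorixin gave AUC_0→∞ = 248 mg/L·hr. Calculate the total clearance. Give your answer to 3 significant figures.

CL = 0.0202 L/hr

CL = Dose_iv / AUC_0→∞
   = 5 / 248 = 0.0201613 L/hr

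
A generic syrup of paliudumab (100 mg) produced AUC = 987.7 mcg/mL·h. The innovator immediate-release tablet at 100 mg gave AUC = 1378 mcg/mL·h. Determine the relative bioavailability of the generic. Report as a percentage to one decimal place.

F_rel = (AUC_test/D_test) / (AUC_ref/D_ref)
      = (987.7/100) / (1378/100)
      = 9.877 / 13.78 = 0.7168 = 71.68%

F_rel = 71.7%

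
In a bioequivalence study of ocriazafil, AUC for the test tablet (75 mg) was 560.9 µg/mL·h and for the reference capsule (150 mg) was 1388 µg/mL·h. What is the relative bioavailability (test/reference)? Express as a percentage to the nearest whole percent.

F_rel = 81%

F_rel = (AUC_test/D_test) / (AUC_ref/D_ref)
      = (560.9/75) / (1388/150)
      = 7.47867 / 9.25333 = 0.8082 = 80.82%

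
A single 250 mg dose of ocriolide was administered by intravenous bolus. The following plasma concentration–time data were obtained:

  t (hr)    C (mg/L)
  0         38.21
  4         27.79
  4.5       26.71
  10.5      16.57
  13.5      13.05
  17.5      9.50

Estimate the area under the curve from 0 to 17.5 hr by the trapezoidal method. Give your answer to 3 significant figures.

AUC = 365 mg/L·hr

Trapezoidal AUC_0→17.5:
  [0→4]: (38.21+27.79)/2 × 4 = 132.0
  [4→4.5]: (27.79+26.71)/2 × 0.5 = 13.625
  [4.5→10.5]: (26.71+16.57)/2 × 6 = 129.84
  [10.5→13.5]: (16.57+13.05)/2 × 3 = 44.43
  [13.5→17.5]: (13.05+9.50)/2 × 4 = 45.1
  Sum = 364.995 mg/L·hr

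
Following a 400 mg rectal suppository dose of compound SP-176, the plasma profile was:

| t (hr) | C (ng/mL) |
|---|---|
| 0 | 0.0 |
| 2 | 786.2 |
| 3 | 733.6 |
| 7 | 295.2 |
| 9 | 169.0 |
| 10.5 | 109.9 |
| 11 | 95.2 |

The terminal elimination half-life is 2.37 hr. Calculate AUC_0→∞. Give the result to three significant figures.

AUC = 4650 ng/mL·hr

Trapezoidal AUC_0→11:
  [0→2]: (0.0+786.2)/2 × 2 = 786.2
  [2→3]: (786.2+733.6)/2 × 1 = 759.9
  [3→7]: (733.6+295.2)/2 × 4 = 2057.6
  [7→9]: (295.2+169.0)/2 × 2 = 464.2
  [9→10.5]: (169.0+109.9)/2 × 1.5 = 209.175
  [10.5→11]: (109.9+95.2)/2 × 0.5 = 51.275
  Sum = 4328.35 ng/mL·hr
k_e = ln2 / t½ = 0.693147 / 2.37 = 0.2925 hr^-1
Extrapolated tail: C_last / k_e = 95.2 / 0.2925 = 325.470
AUC_0→∞ = 4328.35 + 325.470 = 4653.82 ng/mL·hr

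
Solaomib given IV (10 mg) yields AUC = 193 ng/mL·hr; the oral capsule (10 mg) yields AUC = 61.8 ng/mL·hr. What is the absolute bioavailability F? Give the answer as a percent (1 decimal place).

F = 32.0%

F = (AUC_ev / D_ev) / (AUC_iv / D_iv)
  = (61.8/10) / (193/10)
  = 6.18 / 19.3 = 0.3202
  = 32.02%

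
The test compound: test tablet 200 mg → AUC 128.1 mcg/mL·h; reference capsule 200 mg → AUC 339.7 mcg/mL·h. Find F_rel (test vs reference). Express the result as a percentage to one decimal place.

F_rel = 37.7%

F_rel = (AUC_test/D_test) / (AUC_ref/D_ref)
      = (128.1/200) / (339.7/200)
      = 0.6405 / 1.6985 = 0.3771 = 37.71%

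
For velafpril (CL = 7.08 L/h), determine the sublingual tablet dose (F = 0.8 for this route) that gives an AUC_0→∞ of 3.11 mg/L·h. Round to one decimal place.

Dose = CL × AUC_0→∞ / F
     = 7.08 × 3.11 / 0.8 = 27.5235 mg

Dose = 27.5 mg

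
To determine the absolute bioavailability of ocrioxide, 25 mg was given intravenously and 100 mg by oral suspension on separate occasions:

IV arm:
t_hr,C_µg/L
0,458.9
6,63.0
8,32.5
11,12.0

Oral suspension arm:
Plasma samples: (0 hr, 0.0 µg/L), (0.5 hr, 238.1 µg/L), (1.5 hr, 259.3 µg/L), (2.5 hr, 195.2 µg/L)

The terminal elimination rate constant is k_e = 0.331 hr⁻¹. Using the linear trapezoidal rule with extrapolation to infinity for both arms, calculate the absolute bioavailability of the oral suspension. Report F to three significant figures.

F = 0.159

Trapezoidal AUC_0→11 (IV):
  [0→6]: (458.9+63.0)/2 × 6 = 1565.7
  [6→8]: (63.0+32.5)/2 × 2 = 95.5
  [8→11]: (32.5+12.0)/2 × 3 = 66.75
  Sum = 1727.95 µg/L·hr
IV tail: 12.0/0.331 = 36.254; AUC_iv,0→∞ = 1727.95 + 36.254 = 1764.204 µg/L·hr
Trapezoidal AUC_0→2.5 (oral suspension):
  [0→0.5]: (0.0+238.1)/2 × 0.5 = 59.525
  [0.5→1.5]: (238.1+259.3)/2 × 1 = 248.7
  [1.5→2.5]: (259.3+195.2)/2 × 1 = 227.25
  Sum = 535.475 µg/L·hr
oral suspension tail: 195.2/0.331 = 589.728; AUC_ev,0→∞ = 535.475 + 589.728 = 1125.203 µg/L·hr
F = (AUC_ev/D_ev)/(AUC_iv/D_iv) = (1125.203/100)/(1764.204/25) = 11.25203/70.56816 = 0.1594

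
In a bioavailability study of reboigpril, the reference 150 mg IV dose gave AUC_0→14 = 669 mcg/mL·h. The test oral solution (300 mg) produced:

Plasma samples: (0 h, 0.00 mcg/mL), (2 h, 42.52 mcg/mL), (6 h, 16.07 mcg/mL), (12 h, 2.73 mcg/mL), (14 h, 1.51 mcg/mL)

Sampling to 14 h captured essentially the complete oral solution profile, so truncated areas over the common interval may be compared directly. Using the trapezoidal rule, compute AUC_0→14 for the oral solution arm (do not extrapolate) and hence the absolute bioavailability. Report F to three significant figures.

F = 0.165

Trapezoidal AUC_0→14 (oral solution):
  [0→2]: (0.00+42.52)/2 × 2 = 42.52
  [2→6]: (42.52+16.07)/2 × 4 = 117.18
  [6→12]: (16.07+2.73)/2 × 6 = 56.4
  [12→14]: (2.73+1.51)/2 × 2 = 4.24
  Sum = 220.34 mcg/mL·h
F = (AUC_ev/D_ev)/(AUC_iv/D_iv) = (220.34/300)/(669/150) = 0.734467/4.46 = 0.1647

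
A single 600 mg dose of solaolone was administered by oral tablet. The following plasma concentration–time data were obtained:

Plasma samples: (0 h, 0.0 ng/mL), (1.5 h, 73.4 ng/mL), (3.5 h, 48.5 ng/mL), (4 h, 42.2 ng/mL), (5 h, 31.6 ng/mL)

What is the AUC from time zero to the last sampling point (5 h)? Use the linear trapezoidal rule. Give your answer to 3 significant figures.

Trapezoidal AUC_0→5:
  [0→1.5]: (0.0+73.4)/2 × 1.5 = 55.05
  [1.5→3.5]: (73.4+48.5)/2 × 2 = 121.9
  [3.5→4]: (48.5+42.2)/2 × 0.5 = 22.675
  [4→5]: (42.2+31.6)/2 × 1 = 36.9
  Sum = 236.525 ng/mL·h

AUC = 237 ng/mL·h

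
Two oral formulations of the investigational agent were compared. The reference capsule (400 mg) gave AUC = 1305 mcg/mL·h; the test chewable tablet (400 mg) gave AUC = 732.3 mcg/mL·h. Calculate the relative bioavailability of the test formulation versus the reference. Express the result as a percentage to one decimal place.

F_rel = 56.1%

F_rel = (AUC_test/D_test) / (AUC_ref/D_ref)
      = (732.3/400) / (1305/400)
      = 1.83075 / 3.2625 = 0.5611 = 56.11%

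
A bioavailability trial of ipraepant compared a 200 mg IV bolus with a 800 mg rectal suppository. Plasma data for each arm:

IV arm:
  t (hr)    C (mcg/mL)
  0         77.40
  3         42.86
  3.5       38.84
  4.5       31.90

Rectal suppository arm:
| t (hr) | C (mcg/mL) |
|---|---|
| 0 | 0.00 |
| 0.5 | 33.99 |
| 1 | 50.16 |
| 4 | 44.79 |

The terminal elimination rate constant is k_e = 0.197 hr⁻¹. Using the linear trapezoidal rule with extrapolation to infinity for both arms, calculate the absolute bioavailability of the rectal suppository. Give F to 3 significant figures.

F = 0.251

Trapezoidal AUC_0→4.5 (IV):
  [0→3]: (77.40+42.86)/2 × 3 = 180.39
  [3→3.5]: (42.86+38.84)/2 × 0.5 = 20.425
  [3.5→4.5]: (38.84+31.90)/2 × 1 = 35.37
  Sum = 236.185 mcg/mL·hr
IV tail: 31.90/0.197 = 161.929; AUC_iv,0→∞ = 236.185 + 161.929 = 398.114 mcg/mL·hr
Trapezoidal AUC_0→4 (rectal suppository):
  [0→0.5]: (0.00+33.99)/2 × 0.5 = 8.4975
  [0.5→1]: (33.99+50.16)/2 × 0.5 = 21.0375
  [1→4]: (50.16+44.79)/2 × 3 = 142.425
  Sum = 171.96 mcg/mL·hr
rectal suppository tail: 44.79/0.197 = 227.360; AUC_ev,0→∞ = 171.96 + 227.360 = 399.32 mcg/mL·hr
F = (AUC_ev/D_ev)/(AUC_iv/D_iv) = (399.32/800)/(398.114/200) = 0.49915/1.99057 = 0.2508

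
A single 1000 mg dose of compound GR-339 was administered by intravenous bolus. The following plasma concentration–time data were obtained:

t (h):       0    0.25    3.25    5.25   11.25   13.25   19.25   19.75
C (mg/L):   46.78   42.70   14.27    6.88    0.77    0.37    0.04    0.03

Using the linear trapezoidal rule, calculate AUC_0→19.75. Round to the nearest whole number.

Trapezoidal AUC_0→19.75:
  [0→0.25]: (46.78+42.70)/2 × 0.25 = 11.185
  [0.25→3.25]: (42.70+14.27)/2 × 3 = 85.455
  [3.25→5.25]: (14.27+6.88)/2 × 2 = 21.15
  [5.25→11.25]: (6.88+0.77)/2 × 6 = 22.95
  [11.25→13.25]: (0.77+0.37)/2 × 2 = 1.14
  [13.25→19.25]: (0.37+0.04)/2 × 6 = 1.23
  [19.25→19.75]: (0.04+0.03)/2 × 0.5 = 0.0175
  Sum = 143.1275 mg/L·h

AUC = 143 mg/L·h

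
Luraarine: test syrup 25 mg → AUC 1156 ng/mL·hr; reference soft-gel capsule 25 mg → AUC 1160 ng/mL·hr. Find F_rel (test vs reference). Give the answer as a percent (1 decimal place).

F_rel = 99.7%

F_rel = (AUC_test/D_test) / (AUC_ref/D_ref)
      = (1156/25) / (1160/25)
      = 46.24 / 46.4 = 0.9966 = 99.66%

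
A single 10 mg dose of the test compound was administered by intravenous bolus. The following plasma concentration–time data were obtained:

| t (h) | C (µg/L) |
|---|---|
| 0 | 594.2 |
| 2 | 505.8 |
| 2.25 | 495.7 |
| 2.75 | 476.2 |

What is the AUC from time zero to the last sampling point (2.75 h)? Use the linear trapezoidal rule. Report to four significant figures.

AUC = 1468 µg/L·h

Trapezoidal AUC_0→2.75:
  [0→2]: (594.2+505.8)/2 × 2 = 1100.0
  [2→2.25]: (505.8+495.7)/2 × 0.25 = 125.1875
  [2.25→2.75]: (495.7+476.2)/2 × 0.5 = 242.975
  Sum = 1468.1625 µg/L·h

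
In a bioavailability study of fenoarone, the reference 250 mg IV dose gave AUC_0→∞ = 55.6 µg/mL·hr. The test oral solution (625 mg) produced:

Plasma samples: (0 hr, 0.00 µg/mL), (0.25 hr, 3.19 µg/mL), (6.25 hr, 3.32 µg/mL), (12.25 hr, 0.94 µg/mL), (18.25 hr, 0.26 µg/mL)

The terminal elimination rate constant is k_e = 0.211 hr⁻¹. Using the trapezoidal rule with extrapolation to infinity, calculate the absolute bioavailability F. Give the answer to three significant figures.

Trapezoidal AUC_0→18.25 (oral solution):
  [0→0.25]: (0.00+3.19)/2 × 0.25 = 0.39875
  [0.25→6.25]: (3.19+3.32)/2 × 6 = 19.53
  [6.25→12.25]: (3.32+0.94)/2 × 6 = 12.78
  [12.25→18.25]: (0.94+0.26)/2 × 6 = 3.6
  Sum = 36.30875 µg/mL·hr
Tail: C_last/k_e = 0.26/0.211 = 1.232
AUC_0→∞ (oral solution) = 36.30875 + 1.232 = 37.54075 µg/mL·hr
F = (AUC_ev/D_ev)/(AUC_iv/D_iv) = (37.54075/625)/(55.6/250) = 0.0600652/0.2224 = 0.2701

F = 0.270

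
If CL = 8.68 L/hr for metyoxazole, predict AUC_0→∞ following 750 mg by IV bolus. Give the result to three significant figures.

AUC = 86.4 mg/L·hr

AUC_0→∞ = Dose_iv / CL
        = 750 / 8.68 = 86.4055 mg/L·hr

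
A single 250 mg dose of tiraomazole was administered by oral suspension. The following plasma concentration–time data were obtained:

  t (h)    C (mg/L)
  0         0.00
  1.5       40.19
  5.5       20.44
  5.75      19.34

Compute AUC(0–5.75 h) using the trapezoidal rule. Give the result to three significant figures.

AUC = 156 mg/L·h

Trapezoidal AUC_0→5.75:
  [0→1.5]: (0.00+40.19)/2 × 1.5 = 30.1425
  [1.5→5.5]: (40.19+20.44)/2 × 4 = 121.26
  [5.5→5.75]: (20.44+19.34)/2 × 0.25 = 4.9725
  Sum = 156.375 mg/L·h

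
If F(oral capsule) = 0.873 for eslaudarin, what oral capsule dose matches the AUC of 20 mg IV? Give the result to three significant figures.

For equal systemic exposure: F × D_ev = D_iv
D_ev = D_iv / F = 20 / 0.873 = 22.9095 mg

D_oral = 22.9 mg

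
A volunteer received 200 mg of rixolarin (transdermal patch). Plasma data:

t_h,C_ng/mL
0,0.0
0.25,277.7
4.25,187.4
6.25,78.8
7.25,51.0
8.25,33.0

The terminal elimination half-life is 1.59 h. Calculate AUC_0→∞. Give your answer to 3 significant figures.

AUC = 1410 ng/mL·h

Trapezoidal AUC_0→8.25:
  [0→0.25]: (0.0+277.7)/2 × 0.25 = 34.7125
  [0.25→4.25]: (277.7+187.4)/2 × 4 = 930.2
  [4.25→6.25]: (187.4+78.8)/2 × 2 = 266.2
  [6.25→7.25]: (78.8+51.0)/2 × 1 = 64.9
  [7.25→8.25]: (51.0+33.0)/2 × 1 = 42.0
  Sum = 1338.0125 ng/mL·h
k_e = ln2 / t½ = 0.693147 / 1.59 = 0.4359 h^-1
Extrapolated tail: C_last / k_e = 33.0 / 0.4359 = 75.705
AUC_0→∞ = 1338.0125 + 75.705 = 1413.7175 ng/mL·h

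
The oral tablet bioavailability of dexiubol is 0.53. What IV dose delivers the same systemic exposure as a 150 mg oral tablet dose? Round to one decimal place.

Systemic exposure from an extravascular dose = F × D_ev, so the equivalent IV dose is F × D_ev.
D_iv = F × D_ev = 0.53 × 150 = 79.5 mg

D_iv = 79.5 mg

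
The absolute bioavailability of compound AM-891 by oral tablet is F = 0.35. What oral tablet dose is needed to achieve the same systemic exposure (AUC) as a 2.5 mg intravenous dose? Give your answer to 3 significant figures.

D_oral = 7.14 mg

For equal systemic exposure: F × D_ev = D_iv
D_ev = D_iv / F = 2.5 / 0.35 = 7.14286 mg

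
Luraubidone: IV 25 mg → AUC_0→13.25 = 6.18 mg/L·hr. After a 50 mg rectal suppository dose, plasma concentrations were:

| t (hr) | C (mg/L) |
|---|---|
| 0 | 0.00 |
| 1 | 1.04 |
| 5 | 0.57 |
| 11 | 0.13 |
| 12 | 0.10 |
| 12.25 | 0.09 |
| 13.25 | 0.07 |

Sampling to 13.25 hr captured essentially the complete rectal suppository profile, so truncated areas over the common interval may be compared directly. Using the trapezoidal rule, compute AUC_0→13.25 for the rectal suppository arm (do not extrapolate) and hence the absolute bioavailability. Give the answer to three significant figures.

F = 0.490

Trapezoidal AUC_0→13.25 (rectal suppository):
  [0→1]: (0.00+1.04)/2 × 1 = 0.52
  [1→5]: (1.04+0.57)/2 × 4 = 3.22
  [5→11]: (0.57+0.13)/2 × 6 = 2.1
  [11→12]: (0.13+0.10)/2 × 1 = 0.115
  [12→12.25]: (0.10+0.09)/2 × 0.25 = 0.02375
  [12.25→13.25]: (0.09+0.07)/2 × 1 = 0.08
  Sum = 6.05875 mg/L·hr
F = (AUC_ev/D_ev)/(AUC_iv/D_iv) = (6.05875/50)/(6.18/25) = 0.121175/0.2472 = 0.4902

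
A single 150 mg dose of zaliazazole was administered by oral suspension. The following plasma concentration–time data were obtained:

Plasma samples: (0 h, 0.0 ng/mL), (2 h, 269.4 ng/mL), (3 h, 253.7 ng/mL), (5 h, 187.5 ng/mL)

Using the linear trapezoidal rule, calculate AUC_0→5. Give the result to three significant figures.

Trapezoidal AUC_0→5:
  [0→2]: (0.0+269.4)/2 × 2 = 269.4
  [2→3]: (269.4+253.7)/2 × 1 = 261.55
  [3→5]: (253.7+187.5)/2 × 2 = 441.2
  Sum = 972.15 ng/mL·h

AUC = 972 ng/mL·h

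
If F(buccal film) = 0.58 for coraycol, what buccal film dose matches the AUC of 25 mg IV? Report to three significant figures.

For equal systemic exposure: F × D_ev = D_iv
D_ev = D_iv / F = 25 / 0.58 = 43.1034 mg

D_buccal = 43.1 mg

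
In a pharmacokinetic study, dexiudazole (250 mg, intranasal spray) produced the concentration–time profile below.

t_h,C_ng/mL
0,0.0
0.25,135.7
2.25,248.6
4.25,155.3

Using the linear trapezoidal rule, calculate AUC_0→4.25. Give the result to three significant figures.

AUC = 805 ng/mL·h

Trapezoidal AUC_0→4.25:
  [0→0.25]: (0.0+135.7)/2 × 0.25 = 16.9625
  [0.25→2.25]: (135.7+248.6)/2 × 2 = 384.3
  [2.25→4.25]: (248.6+155.3)/2 × 2 = 403.9
  Sum = 805.1625 ng/mL·h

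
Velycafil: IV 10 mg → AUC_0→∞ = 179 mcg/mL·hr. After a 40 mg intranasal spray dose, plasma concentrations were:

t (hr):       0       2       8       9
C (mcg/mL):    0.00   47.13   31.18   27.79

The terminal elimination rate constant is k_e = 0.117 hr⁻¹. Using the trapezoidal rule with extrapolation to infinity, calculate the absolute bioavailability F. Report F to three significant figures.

F = 0.767

Trapezoidal AUC_0→9 (intranasal spray):
  [0→2]: (0.00+47.13)/2 × 2 = 47.13
  [2→8]: (47.13+31.18)/2 × 6 = 234.93
  [8→9]: (31.18+27.79)/2 × 1 = 29.485
  Sum = 311.545 mcg/mL·hr
Tail: C_last/k_e = 27.79/0.117 = 237.521
AUC_0→∞ (intranasal spray) = 311.545 + 237.521 = 549.066 mcg/mL·hr
F = (AUC_ev/D_ev)/(AUC_iv/D_iv) = (549.066/40)/(179/10) = 13.72665/17.9 = 0.7669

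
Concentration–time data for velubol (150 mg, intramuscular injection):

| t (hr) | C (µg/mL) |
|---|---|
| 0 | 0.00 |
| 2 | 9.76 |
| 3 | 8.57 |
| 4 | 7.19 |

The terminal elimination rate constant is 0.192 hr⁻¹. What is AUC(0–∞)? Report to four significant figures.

AUC = 64.25 µg/mL·hr

Trapezoidal AUC_0→4:
  [0→2]: (0.00+9.76)/2 × 2 = 9.76
  [2→3]: (9.76+8.57)/2 × 1 = 9.165
  [3→4]: (8.57+7.19)/2 × 1 = 7.88
  Sum = 26.805 µg/mL·hr
Extrapolated tail: C_last / k_e = 7.19 / 0.192 = 37.448
AUC_0→∞ = 26.805 + 37.448 = 64.253 µg/mL·hr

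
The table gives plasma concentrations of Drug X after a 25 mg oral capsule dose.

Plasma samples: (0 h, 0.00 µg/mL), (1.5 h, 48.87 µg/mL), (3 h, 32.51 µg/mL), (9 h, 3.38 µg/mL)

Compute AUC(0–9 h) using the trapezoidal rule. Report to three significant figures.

AUC = 205 µg/mL·h

Trapezoidal AUC_0→9:
  [0→1.5]: (0.00+48.87)/2 × 1.5 = 36.6525
  [1.5→3]: (48.87+32.51)/2 × 1.5 = 61.035
  [3→9]: (32.51+3.38)/2 × 6 = 107.67
  Sum = 205.3575 µg/mL·h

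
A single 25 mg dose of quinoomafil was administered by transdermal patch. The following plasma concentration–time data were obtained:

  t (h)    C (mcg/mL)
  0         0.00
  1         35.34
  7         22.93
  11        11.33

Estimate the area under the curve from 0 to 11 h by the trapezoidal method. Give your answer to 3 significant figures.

AUC = 261 mcg/mL·h

Trapezoidal AUC_0→11:
  [0→1]: (0.00+35.34)/2 × 1 = 17.67
  [1→7]: (35.34+22.93)/2 × 6 = 174.81
  [7→11]: (22.93+11.33)/2 × 4 = 68.52
  Sum = 261.0 mcg/mL·h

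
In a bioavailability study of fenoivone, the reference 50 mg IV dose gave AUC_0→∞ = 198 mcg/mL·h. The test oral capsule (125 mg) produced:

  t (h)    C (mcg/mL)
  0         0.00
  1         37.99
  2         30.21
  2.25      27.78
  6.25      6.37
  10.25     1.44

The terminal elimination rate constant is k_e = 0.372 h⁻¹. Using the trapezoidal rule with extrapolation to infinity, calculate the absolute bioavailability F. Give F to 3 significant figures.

Trapezoidal AUC_0→10.25 (oral capsule):
  [0→1]: (0.00+37.99)/2 × 1 = 18.995
  [1→2]: (37.99+30.21)/2 × 1 = 34.1
  [2→2.25]: (30.21+27.78)/2 × 0.25 = 7.24875
  [2.25→6.25]: (27.78+6.37)/2 × 4 = 68.3
  [6.25→10.25]: (6.37+1.44)/2 × 4 = 15.62
  Sum = 144.26375 mcg/mL·h
Tail: C_last/k_e = 1.44/0.372 = 3.871
AUC_0→∞ (oral capsule) = 144.26375 + 3.871 = 148.13475 mcg/mL·h
F = (AUC_ev/D_ev)/(AUC_iv/D_iv) = (148.13475/125)/(198/50) = 1.185078/3.96 = 0.2993

F = 0.299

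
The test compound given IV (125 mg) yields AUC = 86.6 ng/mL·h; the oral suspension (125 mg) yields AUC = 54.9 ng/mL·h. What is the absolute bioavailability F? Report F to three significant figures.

F = 0.634

F = (AUC_ev / D_ev) / (AUC_iv / D_iv)
  = (54.9/125) / (86.6/125)
  = 0.4392 / 0.6928 = 0.6339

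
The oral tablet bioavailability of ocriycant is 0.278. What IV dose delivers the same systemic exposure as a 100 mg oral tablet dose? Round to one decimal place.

Systemic exposure from an extravascular dose = F × D_ev, so the equivalent IV dose is F × D_ev.
D_iv = F × D_ev = 0.278 × 100 = 27.8 mg

D_iv = 27.8 mg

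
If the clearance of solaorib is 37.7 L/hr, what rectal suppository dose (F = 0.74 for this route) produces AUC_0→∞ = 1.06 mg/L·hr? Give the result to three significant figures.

Dose = 54.0 mg

Dose = CL × AUC_0→∞ / F
     = 37.7 × 1.06 / 0.74 = 54.0027 mg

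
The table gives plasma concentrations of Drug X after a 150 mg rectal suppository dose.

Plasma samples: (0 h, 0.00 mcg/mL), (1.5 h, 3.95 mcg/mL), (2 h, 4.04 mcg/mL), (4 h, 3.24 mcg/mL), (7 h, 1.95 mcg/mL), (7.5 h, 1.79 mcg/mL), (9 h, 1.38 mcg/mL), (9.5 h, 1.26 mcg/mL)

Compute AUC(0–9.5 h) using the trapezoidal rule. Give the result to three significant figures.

AUC = 24.0 mcg/mL·h

Trapezoidal AUC_0→9.5:
  [0→1.5]: (0.00+3.95)/2 × 1.5 = 2.9625
  [1.5→2]: (3.95+4.04)/2 × 0.5 = 1.9975
  [2→4]: (4.04+3.24)/2 × 2 = 7.28
  [4→7]: (3.24+1.95)/2 × 3 = 7.785
  [7→7.5]: (1.95+1.79)/2 × 0.5 = 0.935
  [7.5→9]: (1.79+1.38)/2 × 1.5 = 2.3775
  [9→9.5]: (1.38+1.26)/2 × 0.5 = 0.66
  Sum = 23.9975 mcg/mL·h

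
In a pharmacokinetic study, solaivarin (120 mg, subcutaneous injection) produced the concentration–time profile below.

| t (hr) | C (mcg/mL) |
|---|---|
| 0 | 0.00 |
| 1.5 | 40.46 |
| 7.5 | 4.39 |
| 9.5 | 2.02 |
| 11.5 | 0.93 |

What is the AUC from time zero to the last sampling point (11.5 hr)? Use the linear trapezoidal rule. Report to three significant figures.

AUC = 174 mcg/mL·hr

Trapezoidal AUC_0→11.5:
  [0→1.5]: (0.00+40.46)/2 × 1.5 = 30.345
  [1.5→7.5]: (40.46+4.39)/2 × 6 = 134.55
  [7.5→9.5]: (4.39+2.02)/2 × 2 = 6.41
  [9.5→11.5]: (2.02+0.93)/2 × 2 = 2.95
  Sum = 174.255 mcg/mL·hr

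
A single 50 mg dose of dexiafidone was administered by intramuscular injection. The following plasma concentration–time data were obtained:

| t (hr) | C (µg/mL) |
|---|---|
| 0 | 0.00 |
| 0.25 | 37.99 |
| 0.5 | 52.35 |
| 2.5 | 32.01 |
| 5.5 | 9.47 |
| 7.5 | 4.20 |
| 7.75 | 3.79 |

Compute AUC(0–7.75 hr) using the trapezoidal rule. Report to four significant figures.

AUC = 177.3 µg/mL·hr

Trapezoidal AUC_0→7.75:
  [0→0.25]: (0.00+37.99)/2 × 0.25 = 4.74875
  [0.25→0.5]: (37.99+52.35)/2 × 0.25 = 11.2925
  [0.5→2.5]: (52.35+32.01)/2 × 2 = 84.36
  [2.5→5.5]: (32.01+9.47)/2 × 3 = 62.22
  [5.5→7.5]: (9.47+4.20)/2 × 2 = 13.67
  [7.5→7.75]: (4.20+3.79)/2 × 0.25 = 0.99875
  Sum = 177.29 µg/mL·hr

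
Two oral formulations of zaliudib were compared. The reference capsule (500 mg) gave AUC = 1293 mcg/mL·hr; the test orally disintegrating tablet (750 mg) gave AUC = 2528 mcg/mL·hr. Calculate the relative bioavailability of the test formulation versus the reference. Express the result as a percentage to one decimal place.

F_rel = 130.3%

F_rel = (AUC_test/D_test) / (AUC_ref/D_ref)
      = (2528/750) / (1293/500)
      = 3.37067 / 2.586 = 1.3034 = 130.34%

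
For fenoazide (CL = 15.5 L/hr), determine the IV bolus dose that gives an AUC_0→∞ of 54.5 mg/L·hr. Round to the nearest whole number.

Dose = 845 mg

Dose_iv = CL × AUC_0→∞
     = 15.5 × 54.5 = 844.75 mg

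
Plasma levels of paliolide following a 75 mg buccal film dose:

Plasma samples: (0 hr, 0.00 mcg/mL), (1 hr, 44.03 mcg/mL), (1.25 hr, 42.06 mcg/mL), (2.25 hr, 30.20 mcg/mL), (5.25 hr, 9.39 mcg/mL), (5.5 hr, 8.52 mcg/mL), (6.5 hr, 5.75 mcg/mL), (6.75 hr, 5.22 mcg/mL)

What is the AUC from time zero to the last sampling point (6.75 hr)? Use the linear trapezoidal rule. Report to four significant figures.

Trapezoidal AUC_0→6.75:
  [0→1]: (0.00+44.03)/2 × 1 = 22.015
  [1→1.25]: (44.03+42.06)/2 × 0.25 = 10.76125
  [1.25→2.25]: (42.06+30.20)/2 × 1 = 36.13
  [2.25→5.25]: (30.20+9.39)/2 × 3 = 59.385
  [5.25→5.5]: (9.39+8.52)/2 × 0.25 = 2.23875
  [5.5→6.5]: (8.52+5.75)/2 × 1 = 7.135
  [6.5→6.75]: (5.75+5.22)/2 × 0.25 = 1.37125
  Sum = 139.03625 mcg/mL·hr

AUC = 139.0 mcg/mL·hr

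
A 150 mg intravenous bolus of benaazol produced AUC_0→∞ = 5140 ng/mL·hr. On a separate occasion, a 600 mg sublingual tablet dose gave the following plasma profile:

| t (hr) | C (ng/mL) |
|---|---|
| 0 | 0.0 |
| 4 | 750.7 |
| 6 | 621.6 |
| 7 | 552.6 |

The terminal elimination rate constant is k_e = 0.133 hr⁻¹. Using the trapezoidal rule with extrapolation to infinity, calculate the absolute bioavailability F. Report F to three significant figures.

F = 0.370

Trapezoidal AUC_0→7 (sublingual tablet):
  [0→4]: (0.0+750.7)/2 × 4 = 1501.4
  [4→6]: (750.7+621.6)/2 × 2 = 1372.3
  [6→7]: (621.6+552.6)/2 × 1 = 587.1
  Sum = 3460.8 ng/mL·hr
Tail: C_last/k_e = 552.6/0.133 = 4154.887
AUC_0→∞ (sublingual tablet) = 3460.8 + 4154.887 = 7615.687 ng/mL·hr
F = (AUC_ev/D_ev)/(AUC_iv/D_iv) = (7615.687/600)/(5140/150) = 12.6928/34.2667 = 0.3704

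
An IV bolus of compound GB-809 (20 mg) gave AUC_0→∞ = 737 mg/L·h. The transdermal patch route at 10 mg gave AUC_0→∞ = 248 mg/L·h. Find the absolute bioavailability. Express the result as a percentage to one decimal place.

F = 67.3%

F = (AUC_ev / D_ev) / (AUC_iv / D_iv)
  = (248/10) / (737/20)
  = 24.8 / 36.85 = 0.6730
  = 67.30%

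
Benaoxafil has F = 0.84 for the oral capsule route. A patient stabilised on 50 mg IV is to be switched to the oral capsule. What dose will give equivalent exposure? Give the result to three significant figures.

For equal systemic exposure: F × D_ev = D_iv
D_ev = D_iv / F = 50 / 0.84 = 59.5238 mg

D_oral = 59.5 mg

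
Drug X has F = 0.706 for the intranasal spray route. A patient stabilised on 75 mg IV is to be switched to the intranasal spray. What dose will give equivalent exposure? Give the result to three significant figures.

D_intranasal = 106 mg

For equal systemic exposure: F × D_ev = D_iv
D_ev = D_iv / F = 75 / 0.706 = 106.232 mg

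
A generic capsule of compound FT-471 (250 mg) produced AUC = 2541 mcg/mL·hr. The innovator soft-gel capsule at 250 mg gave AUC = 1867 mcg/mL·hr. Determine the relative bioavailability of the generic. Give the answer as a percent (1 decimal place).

F_rel = (AUC_test/D_test) / (AUC_ref/D_ref)
      = (2541/250) / (1867/250)
      = 10.164 / 7.468 = 1.3610 = 136.10%

F_rel = 136.1%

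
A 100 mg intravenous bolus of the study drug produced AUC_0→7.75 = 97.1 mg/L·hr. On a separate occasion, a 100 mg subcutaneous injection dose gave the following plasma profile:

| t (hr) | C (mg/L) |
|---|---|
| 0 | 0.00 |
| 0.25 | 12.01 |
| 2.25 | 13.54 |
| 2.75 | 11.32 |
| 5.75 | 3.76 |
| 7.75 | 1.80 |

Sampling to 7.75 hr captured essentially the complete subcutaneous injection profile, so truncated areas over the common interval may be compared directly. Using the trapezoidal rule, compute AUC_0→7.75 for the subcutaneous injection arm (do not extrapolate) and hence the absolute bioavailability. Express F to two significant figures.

F = 0.63

Trapezoidal AUC_0→7.75 (subcutaneous injection):
  [0→0.25]: (0.00+12.01)/2 × 0.25 = 1.50125
  [0.25→2.25]: (12.01+13.54)/2 × 2 = 25.55
  [2.25→2.75]: (13.54+11.32)/2 × 0.5 = 6.215
  [2.75→5.75]: (11.32+3.76)/2 × 3 = 22.62
  [5.75→7.75]: (3.76+1.80)/2 × 2 = 5.56
  Sum = 61.44625 mg/L·hr
F = (AUC_ev/D_ev)/(AUC_iv/D_iv) = (61.44625/100)/(97.1/100) = 0.6144625/0.971 = 0.6328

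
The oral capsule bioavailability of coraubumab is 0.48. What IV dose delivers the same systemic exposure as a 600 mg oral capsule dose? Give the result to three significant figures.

Systemic exposure from an extravascular dose = F × D_ev, so the equivalent IV dose is F × D_ev.
D_iv = F × D_ev = 0.48 × 600 = 288 mg

D_iv = 288 mg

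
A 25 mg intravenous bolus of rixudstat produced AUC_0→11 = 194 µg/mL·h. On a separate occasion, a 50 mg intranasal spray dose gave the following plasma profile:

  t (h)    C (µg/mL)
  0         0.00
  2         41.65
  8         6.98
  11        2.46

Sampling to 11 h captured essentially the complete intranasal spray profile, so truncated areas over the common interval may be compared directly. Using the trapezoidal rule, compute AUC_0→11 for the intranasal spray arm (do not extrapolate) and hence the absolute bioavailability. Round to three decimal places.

Trapezoidal AUC_0→11 (intranasal spray):
  [0→2]: (0.00+41.65)/2 × 2 = 41.65
  [2→8]: (41.65+6.98)/2 × 6 = 145.89
  [8→11]: (6.98+2.46)/2 × 3 = 14.16
  Sum = 201.7 µg/mL·h
F = (AUC_ev/D_ev)/(AUC_iv/D_iv) = (201.7/50)/(194/25) = 4.034/7.76 = 0.5198

F = 0.520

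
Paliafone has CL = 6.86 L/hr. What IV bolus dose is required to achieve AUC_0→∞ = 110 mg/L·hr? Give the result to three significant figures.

Dose_iv = CL × AUC_0→∞
     = 6.86 × 110 = 754.6 mg

Dose = 755 mg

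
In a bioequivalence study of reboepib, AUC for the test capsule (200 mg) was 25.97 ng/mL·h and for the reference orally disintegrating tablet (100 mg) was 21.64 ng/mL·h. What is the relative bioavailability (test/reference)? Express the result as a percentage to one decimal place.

F_rel = 60.0%

F_rel = (AUC_test/D_test) / (AUC_ref/D_ref)
      = (25.97/200) / (21.64/100)
      = 0.12985 / 0.2164 = 0.6000 = 60.00%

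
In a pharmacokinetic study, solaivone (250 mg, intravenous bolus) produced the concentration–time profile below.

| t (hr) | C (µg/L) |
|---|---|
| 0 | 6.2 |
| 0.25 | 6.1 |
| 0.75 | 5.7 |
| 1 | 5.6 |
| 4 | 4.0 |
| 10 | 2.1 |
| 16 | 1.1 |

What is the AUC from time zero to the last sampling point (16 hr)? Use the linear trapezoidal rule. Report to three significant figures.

AUC = 48.2 µg/L·hr

Trapezoidal AUC_0→16:
  [0→0.25]: (6.2+6.1)/2 × 0.25 = 1.5375
  [0.25→0.75]: (6.1+5.7)/2 × 0.5 = 2.95
  [0.75→1]: (5.7+5.6)/2 × 0.25 = 1.4125
  [1→4]: (5.6+4.0)/2 × 3 = 14.4
  [4→10]: (4.0+2.1)/2 × 6 = 18.3
  [10→16]: (2.1+1.1)/2 × 6 = 9.6
  Sum = 48.2 µg/L·hr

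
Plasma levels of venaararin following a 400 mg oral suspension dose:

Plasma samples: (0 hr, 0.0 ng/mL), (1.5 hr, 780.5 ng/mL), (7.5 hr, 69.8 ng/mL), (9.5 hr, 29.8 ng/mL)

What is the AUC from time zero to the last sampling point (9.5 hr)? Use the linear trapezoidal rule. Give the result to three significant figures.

AUC = 3240 ng/mL·hr

Trapezoidal AUC_0→9.5:
  [0→1.5]: (0.0+780.5)/2 × 1.5 = 585.375
  [1.5→7.5]: (780.5+69.8)/2 × 6 = 2550.9
  [7.5→9.5]: (69.8+29.8)/2 × 2 = 99.6
  Sum = 3235.875 ng/mL·hr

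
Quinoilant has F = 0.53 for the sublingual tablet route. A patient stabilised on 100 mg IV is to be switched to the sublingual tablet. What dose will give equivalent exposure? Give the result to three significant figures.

D_sublingual = 189 mg

For equal systemic exposure: F × D_ev = D_iv
D_ev = D_iv / F = 100 / 0.53 = 188.679 mg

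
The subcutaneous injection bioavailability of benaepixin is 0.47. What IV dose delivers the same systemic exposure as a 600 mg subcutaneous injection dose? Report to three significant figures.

D_iv = 282 mg

Systemic exposure from an extravascular dose = F × D_ev, so the equivalent IV dose is F × D_ev.
D_iv = F × D_ev = 0.47 × 600 = 282 mg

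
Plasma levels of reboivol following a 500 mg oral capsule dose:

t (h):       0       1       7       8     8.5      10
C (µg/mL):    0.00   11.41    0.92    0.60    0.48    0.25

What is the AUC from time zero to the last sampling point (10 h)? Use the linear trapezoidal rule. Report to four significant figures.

AUC = 44.27 µg/mL·h

Trapezoidal AUC_0→10:
  [0→1]: (0.00+11.41)/2 × 1 = 5.705
  [1→7]: (11.41+0.92)/2 × 6 = 36.99
  [7→8]: (0.92+0.60)/2 × 1 = 0.76
  [8→8.5]: (0.60+0.48)/2 × 0.5 = 0.27
  [8.5→10]: (0.48+0.25)/2 × 1.5 = 0.5475
  Sum = 44.2725 µg/mL·h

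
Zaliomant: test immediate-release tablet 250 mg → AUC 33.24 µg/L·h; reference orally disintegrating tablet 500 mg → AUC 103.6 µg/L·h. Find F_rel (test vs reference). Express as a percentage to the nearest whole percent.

F_rel = 64%

F_rel = (AUC_test/D_test) / (AUC_ref/D_ref)
      = (33.24/250) / (103.6/500)
      = 0.13296 / 0.2072 = 0.6417 = 64.17%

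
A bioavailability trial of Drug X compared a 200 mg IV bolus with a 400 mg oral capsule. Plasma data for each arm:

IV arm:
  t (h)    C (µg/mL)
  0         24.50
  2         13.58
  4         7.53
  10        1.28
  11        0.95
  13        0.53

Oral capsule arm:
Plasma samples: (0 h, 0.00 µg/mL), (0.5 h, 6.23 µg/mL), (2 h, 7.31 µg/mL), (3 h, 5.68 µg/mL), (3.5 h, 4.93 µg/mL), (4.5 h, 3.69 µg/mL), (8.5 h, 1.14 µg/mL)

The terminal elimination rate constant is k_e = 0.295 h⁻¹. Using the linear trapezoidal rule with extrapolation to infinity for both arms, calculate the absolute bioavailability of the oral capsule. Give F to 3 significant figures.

Trapezoidal AUC_0→13 (IV):
  [0→2]: (24.50+13.58)/2 × 2 = 38.08
  [2→4]: (13.58+7.53)/2 × 2 = 21.11
  [4→10]: (7.53+1.28)/2 × 6 = 26.43
  [10→11]: (1.28+0.95)/2 × 1 = 1.115
  [11→13]: (0.95+0.53)/2 × 2 = 1.48
  Sum = 88.215 µg/mL·h
IV tail: 0.53/0.295 = 1.797; AUC_iv,0→∞ = 88.215 + 1.797 = 90.012 µg/mL·h
Trapezoidal AUC_0→8.5 (oral capsule):
  [0→0.5]: (0.00+6.23)/2 × 0.5 = 1.5575
  [0.5→2]: (6.23+7.31)/2 × 1.5 = 10.155
  [2→3]: (7.31+5.68)/2 × 1 = 6.495
  [3→3.5]: (5.68+4.93)/2 × 0.5 = 2.6525
  [3.5→4.5]: (4.93+3.69)/2 × 1 = 4.31
  [4.5→8.5]: (3.69+1.14)/2 × 4 = 9.66
  Sum = 34.83 µg/mL·h
oral capsule tail: 1.14/0.295 = 3.864; AUC_ev,0→∞ = 34.83 + 3.864 = 38.694 µg/mL·h
F = (AUC_ev/D_ev)/(AUC_iv/D_iv) = (38.694/400)/(90.012/200) = 0.096735/0.45006 = 0.2149

F = 0.215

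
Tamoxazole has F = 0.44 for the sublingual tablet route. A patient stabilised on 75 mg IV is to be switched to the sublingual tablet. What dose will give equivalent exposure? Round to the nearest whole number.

For equal systemic exposure: F × D_ev = D_iv
D_ev = D_iv / F = 75 / 0.44 = 170.455 mg

D_sublingual = 170 mg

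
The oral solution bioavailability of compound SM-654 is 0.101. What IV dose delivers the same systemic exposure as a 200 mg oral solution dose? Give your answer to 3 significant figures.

D_iv = 20.2 mg

Systemic exposure from an extravascular dose = F × D_ev, so the equivalent IV dose is F × D_ev.
D_iv = F × D_ev = 0.101 × 200 = 20.2 mg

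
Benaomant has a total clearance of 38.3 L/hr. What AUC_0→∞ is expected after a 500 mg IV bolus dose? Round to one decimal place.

AUC_0→∞ = Dose_iv / CL
        = 500 / 38.3 = 13.0548 mg/L·hr

AUC = 13.1 mg/L·hr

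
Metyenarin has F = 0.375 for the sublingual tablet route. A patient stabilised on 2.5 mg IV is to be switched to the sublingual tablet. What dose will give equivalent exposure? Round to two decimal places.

For equal systemic exposure: F × D_ev = D_iv
D_ev = D_iv / F = 2.5 / 0.375 = 6.66667 mg

D_sublingual = 6.67 mg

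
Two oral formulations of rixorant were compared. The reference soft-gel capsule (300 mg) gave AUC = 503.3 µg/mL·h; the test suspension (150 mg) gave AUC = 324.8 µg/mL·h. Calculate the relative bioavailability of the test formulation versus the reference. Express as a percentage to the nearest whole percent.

F_rel = 129%

F_rel = (AUC_test/D_test) / (AUC_ref/D_ref)
      = (324.8/150) / (503.3/300)
      = 2.16533 / 1.67767 = 1.2907 = 129.07%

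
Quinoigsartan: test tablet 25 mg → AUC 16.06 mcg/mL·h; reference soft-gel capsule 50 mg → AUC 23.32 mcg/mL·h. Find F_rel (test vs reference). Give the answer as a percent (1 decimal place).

F_rel = (AUC_test/D_test) / (AUC_ref/D_ref)
      = (16.06/25) / (23.32/50)
      = 0.6424 / 0.4664 = 1.3774 = 137.74%

F_rel = 137.7%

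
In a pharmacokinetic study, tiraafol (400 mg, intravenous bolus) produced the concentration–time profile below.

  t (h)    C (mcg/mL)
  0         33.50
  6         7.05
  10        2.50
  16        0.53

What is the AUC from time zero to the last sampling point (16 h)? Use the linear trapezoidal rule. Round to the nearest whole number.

AUC = 150 mcg/mL·h

Trapezoidal AUC_0→16:
  [0→6]: (33.50+7.05)/2 × 6 = 121.65
  [6→10]: (7.05+2.50)/2 × 4 = 19.1
  [10→16]: (2.50+0.53)/2 × 6 = 9.09
  Sum = 149.84 mcg/mL·h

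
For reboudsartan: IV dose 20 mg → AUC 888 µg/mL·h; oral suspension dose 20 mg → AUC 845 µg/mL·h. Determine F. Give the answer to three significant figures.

F = (AUC_ev / D_ev) / (AUC_iv / D_iv)
  = (845/20) / (888/20)
  = 42.25 / 44.4 = 0.9516

F = 0.952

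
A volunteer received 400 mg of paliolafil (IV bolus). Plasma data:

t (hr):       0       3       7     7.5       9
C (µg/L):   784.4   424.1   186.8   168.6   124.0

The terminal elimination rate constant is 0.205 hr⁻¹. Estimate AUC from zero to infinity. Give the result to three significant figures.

AUC = 3950 µg/L·hr

Trapezoidal AUC_0→9:
  [0→3]: (784.4+424.1)/2 × 3 = 1812.75
  [3→7]: (424.1+186.8)/2 × 4 = 1221.8
  [7→7.5]: (186.8+168.6)/2 × 0.5 = 88.85
  [7.5→9]: (168.6+124.0)/2 × 1.5 = 219.45
  Sum = 3342.85 µg/L·hr
Extrapolated tail: C_last / k_e = 124.0 / 0.205 = 604.878
AUC_0→∞ = 3342.85 + 604.878 = 3947.728 µg/L·hr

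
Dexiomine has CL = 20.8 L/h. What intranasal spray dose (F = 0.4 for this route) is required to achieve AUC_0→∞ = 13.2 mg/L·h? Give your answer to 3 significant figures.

Dose = 686 mg

Dose = CL × AUC_0→∞ / F
     = 20.8 × 13.2 / 0.4 = 686.4 mg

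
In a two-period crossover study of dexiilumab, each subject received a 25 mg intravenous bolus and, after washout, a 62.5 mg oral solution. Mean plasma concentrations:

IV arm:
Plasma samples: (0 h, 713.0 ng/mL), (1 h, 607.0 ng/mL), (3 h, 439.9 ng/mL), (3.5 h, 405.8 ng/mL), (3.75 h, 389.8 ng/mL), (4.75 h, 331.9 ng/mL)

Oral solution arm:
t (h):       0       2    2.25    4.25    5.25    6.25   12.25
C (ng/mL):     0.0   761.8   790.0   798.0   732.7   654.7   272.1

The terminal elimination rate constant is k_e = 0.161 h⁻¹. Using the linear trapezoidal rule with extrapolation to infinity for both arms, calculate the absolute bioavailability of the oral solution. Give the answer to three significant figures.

F = 0.763

Trapezoidal AUC_0→4.75 (IV):
  [0→1]: (713.0+607.0)/2 × 1 = 660.0
  [1→3]: (607.0+439.9)/2 × 2 = 1046.9
  [3→3.5]: (439.9+405.8)/2 × 0.5 = 211.425
  [3.5→3.75]: (405.8+389.8)/2 × 0.25 = 99.45
  [3.75→4.75]: (389.8+331.9)/2 × 1 = 360.85
  Sum = 2378.625 ng/mL·h
IV tail: 331.9/0.161 = 2061.491; AUC_iv,0→∞ = 2378.625 + 2061.491 = 4440.116 ng/mL·h
Trapezoidal AUC_0→12.25 (oral solution):
  [0→2]: (0.0+761.8)/2 × 2 = 761.8
  [2→2.25]: (761.8+790.0)/2 × 0.25 = 193.975
  [2.25→4.25]: (790.0+798.0)/2 × 2 = 1588.0
  [4.25→5.25]: (798.0+732.7)/2 × 1 = 765.35
  [5.25→6.25]: (732.7+654.7)/2 × 1 = 693.7
  [6.25→12.25]: (654.7+272.1)/2 × 6 = 2780.4
  Sum = 6783.225 ng/mL·h
oral solution tail: 272.1/0.161 = 1690.062; AUC_ev,0→∞ = 6783.225 + 1690.062 = 8473.287 ng/mL·h
F = (AUC_ev/D_ev)/(AUC_iv/D_iv) = (8473.287/62.5)/(4440.116/25) = 135.573/177.60464 = 0.7633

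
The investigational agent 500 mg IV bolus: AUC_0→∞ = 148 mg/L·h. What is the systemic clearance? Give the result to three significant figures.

CL = 3.38 L/h

CL = Dose_iv / AUC_0→∞
   = 500 / 148 = 3.37838 L/h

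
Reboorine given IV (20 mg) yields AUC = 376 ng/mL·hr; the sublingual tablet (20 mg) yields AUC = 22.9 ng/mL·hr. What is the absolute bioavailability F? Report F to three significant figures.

F = (AUC_ev / D_ev) / (AUC_iv / D_iv)
  = (22.9/20) / (376/20)
  = 1.145 / 18.8 = 0.0609

F = 0.0609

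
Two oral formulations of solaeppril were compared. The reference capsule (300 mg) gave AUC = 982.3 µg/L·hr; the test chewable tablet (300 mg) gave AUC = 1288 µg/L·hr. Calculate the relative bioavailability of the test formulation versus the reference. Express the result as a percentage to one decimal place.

F_rel = (AUC_test/D_test) / (AUC_ref/D_ref)
      = (1288/300) / (982.3/300)
      = 4.29333 / 3.27433 = 1.3112 = 131.12%

F_rel = 131.1%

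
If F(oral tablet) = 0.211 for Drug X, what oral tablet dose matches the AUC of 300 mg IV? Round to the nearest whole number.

For equal systemic exposure: F × D_ev = D_iv
D_ev = D_iv / F = 300 / 0.211 = 1421.8 mg

D_oral = 1422 mg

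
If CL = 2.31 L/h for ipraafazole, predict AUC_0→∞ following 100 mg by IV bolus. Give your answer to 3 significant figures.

AUC = 43.3 mg/L·h

AUC_0→∞ = Dose_iv / CL
        = 100 / 2.31 = 43.29 mg/L·h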